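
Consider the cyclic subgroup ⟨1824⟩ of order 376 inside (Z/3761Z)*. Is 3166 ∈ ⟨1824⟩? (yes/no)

3166 ∈ ⟨1824⟩ iff 3166^376 ≡ 1 (mod 3761), since |⟨1824⟩| = 376.
3166^376 mod 3761 = 1.
Since 1 = 1, 3166 lies in the subgroup.

yes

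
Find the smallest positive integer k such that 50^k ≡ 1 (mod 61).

4

The order of 50 must divide p − 1 = 60 = 2^2 · 3 · 5.
Divisors: 1, 2, 3, 4, 5, 6, 10, 12, 15, 20, 30, 60.
Check each in increasing order: 50^1 ≡ 50;  50^2 ≡ 60;  50^3 ≡ 11;  50^4 ≡ 1.
Smallest exponent giving 1 is 4.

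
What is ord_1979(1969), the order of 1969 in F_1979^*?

989

The order of 1969 must divide p − 1 = 1978 = 2 · 23 · 43.
Divisors: 1, 2, 23, 43, 46, 86, 989, 1978.
Check each in increasing order: 1969^1 ≡ 1969;  1969^2 ≡ 100;  1969^23 ≡ 1169;  1969^43 ≡ 1125;  1969^46 ≡ 1051;  1969^86 ≡ 1044;  1969^989 ≡ 1.
Smallest exponent giving 1 is 989.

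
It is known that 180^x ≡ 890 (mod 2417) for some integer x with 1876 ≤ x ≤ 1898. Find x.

1876

Compute 180^1876 mod 2417 = 890, then multiply by 180 repeatedly:
  180^1876=890
Found 890 at exponent 1876.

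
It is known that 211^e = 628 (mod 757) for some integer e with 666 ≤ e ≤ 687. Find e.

667

Compute 211^666 mod 757 = 229, then multiply by 211 repeatedly:
  211^666=229  211^667=628
Found 628 at exponent 667.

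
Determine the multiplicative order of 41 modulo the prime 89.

The order of 41 must divide p − 1 = 88 = 2^3 · 11.
Divisors: 1, 2, 4, 8, 11, 22, 44, 88.
Check each in increasing order: 41^1 ≡ 41;  41^2 ≡ 79;  41^4 ≡ 11;  41^8 ≡ 32;  41^11 ≡ 52;  41^22 ≡ 34;  41^44 ≡ 88;  41^88 ≡ 1.
Smallest exponent giving 1 is 88.

88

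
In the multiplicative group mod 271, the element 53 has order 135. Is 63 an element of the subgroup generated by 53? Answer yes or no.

yes

63 ∈ ⟨53⟩ iff 63^135 ≡ 1 (mod 271), since |⟨53⟩| = 135.
63^135 mod 271 = 1.
Since 1 = 1, 63 lies in the subgroup.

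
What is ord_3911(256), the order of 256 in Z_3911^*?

The order of 256 must divide p − 1 = 3910 = 2 · 5 · 17 · 23.
Divisors: 1, 2, 5, 10, 17, 23, 34, 46, 85, 115, 170, 230, 391, 782, 1955, 3910.
Check each in increasing order: 256^1 ≡ 256;  256^2 ≡ 2960;  256^5 ≡ 3278;  256^10 ≡ 1767;  256^17 ≡ 1914;  256^23 ≡ 1983;  256^34 ≡ 2700;  256^46 ≡ 1734;  256^85 ≡ 405;  256^115 ≡ 3339;  256^170 ≡ 3674;  256^230 ≡ 2571;  256^391 ≡ 1190;  256^782 ≡ 318;  256^1955 ≡ 1.
Smallest exponent giving 1 is 1955.

1955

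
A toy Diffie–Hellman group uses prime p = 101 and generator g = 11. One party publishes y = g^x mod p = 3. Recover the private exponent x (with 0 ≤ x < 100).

13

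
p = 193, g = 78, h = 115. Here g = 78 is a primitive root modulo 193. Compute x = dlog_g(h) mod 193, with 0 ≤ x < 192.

97

Baby-step giant-step with m = ceil(sqrt(192)) = 14.
Baby table (78^j mod 193 for j=0..13):
  0:1  1:78  2:101  3:158  4:165  5:132  6:67  7:15
  8:12  9:164  10:54  11:159  12:50  13:40
Giant step factor: 78^(-14) ≡ 187 (mod 193).
Scan 115·187^i mod 193 for i = 0, 1, …:
  i=0: 115   i=1: 82   i=2: 87   i=3: 57
  i=4: 44   i=5: 122   i=6: 40
Match at i=6, j=13: x = 6·14 + 13 = 97.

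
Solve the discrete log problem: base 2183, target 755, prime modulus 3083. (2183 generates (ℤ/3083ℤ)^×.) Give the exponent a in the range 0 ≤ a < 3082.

2077

Baby-step giant-step with m = ceil(sqrt(3082)) = 56.
Baby table (2183^j mod 3083 for j=0..55):
  0:1  1:2183  2:2254  3:14  4:2815  5:726  6:196  7:2414
  8:915  9:2744  10:2966  11:478  12:1420  13:1445  14:526  15:1382
  16:1732  17:1198  18:850  19:2667  20:1357  21:2651  22:342  23:500
  24:118  25:1705  26:834  27:1652  28:2289  29:2427  30:1547  31:1216
  32:65  33:77  34:1609  35:910  36:1078  37:945  38:408  39:2760
  40:898  41:2629  42:1644  43:240  44:2893  45:1435  46:277  47:423
  48:1592  49:795  50:2839  51:707  52:1881  53:2750  54:649  55:1670
Giant step factor: 2183^(-56) ≡ 781 (mod 3083).
Scan 755·781^i mod 3083 for i = 0, 1, …:
  i=0: 755   i=1: 802   i=2: 513   i=3: 2946
  i=4: 908   i=5: 58   i=6: 2136   i=7: 313
  i=8: 896   i=9: 3018     …   i=36: 522
  i=37: 726
Match at i=37, j=5: a = 37·56 + 5 = 2077.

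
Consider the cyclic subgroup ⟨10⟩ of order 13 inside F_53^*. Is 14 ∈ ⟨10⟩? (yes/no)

⟨10⟩ has order 13; its elements mod 53 are {1, 10, 13, 15, 16, 24, 28, 36, 42, 44, 46, 47, 49}.
14 is not in this set.

no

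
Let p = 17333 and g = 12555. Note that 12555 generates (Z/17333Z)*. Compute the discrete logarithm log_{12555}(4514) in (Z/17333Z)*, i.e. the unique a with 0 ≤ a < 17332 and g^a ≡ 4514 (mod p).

15308

Baby-step giant-step with m = ceil(sqrt(17332)) = 132.
Baby table (12555^j mod 17333 for j=0..131):
  0:1  1:12555  2:1723  3:681  4:4786  5:12052  6:13103  7:662
  8:8903  9:13981  10:164  11:13726  12:5244  13:7686  14:4919  15:566
  16:16933  17:4570  18:4120  19:4928  20:9563  21:15107  22:10699  23:12528
  24:9398  25:6159  26:3732  27:4161  28:17026  29:10874  30:8362  31:16262
  32:4003  33:9298  34:15968  35:4762  36:5393  37:6417  38:1651  39:15370
  40:2061  41:15019  42:15171  43:16901  44:1469  45:983  46:469  47:12408
  48:10769  49:7395  50:8677  51:1830  52:9425  53:15817  54:15587  55:5215
  56:7584  57:6951  58:15483  59:16803  60:1722  61:5459  62:3063  63:11371
  64:8317  65:5943  66:13133  67:13319  68:8594  69:17078  70:5080  71:11293
  72:17008  73:10213  74:12014  75:4004  76:4520  77:358  78:5443  79:10179
  80:1136  81:14754  82:16032  83:10964  84:11667  85:15335  86:13294  87:6713
  88:8669  89:5388  90:12974  91:10369  92:11965  93:12797  94:6758  95:1655
  96:13591  97:8953  98:410  99:16982  100:13110  101:1882  102:3631  103:1415
  104:16333  105:11425  106:10300  107:12320  108:15241  109:11768  110:748  111:13987
  112:6162  113:6731  114:9330  115:1736  116:7899  117:9852  118:3572  119:5989
  120:1341  121:5912  122:5254  123:11905  124:4816  125:7376  126:12794  127:3759
  128:13819  129:11548  130:11928  131:16253
Giant step factor: 12555^(-132) ≡ 2315 (mod 17333).
Scan 4514·2315^i mod 17333 for i = 0, 1, …:
  i=0: 4514   i=1: 15444   i=2: 12214   i=3: 5287
  i=4: 2307   i=5: 2141   i=6: 16510   i=7: 1385
  i=8: 17003   i=9: 16035     …   i=114: 7920
  i=115: 13819
Match at i=115, j=128: a = 115·132 + 128 = 15308.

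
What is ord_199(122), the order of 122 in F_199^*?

The order of 122 must divide p − 1 = 198 = 2 · 3^2 · 11.
Divisors: 1, 2, 3, 6, 9, 11, 18, 22, 33, 66, 99, 198.
Check each in increasing order: 122^1 ≡ 122;  122^2 ≡ 158;  122^3 ≡ 172;  122^6 ≡ 132;  122^9 ≡ 18;  122^11 ≡ 58;  122^18 ≡ 125;  122^22 ≡ 180;  122^33 ≡ 92;  122^66 ≡ 106;  122^99 ≡ 1.
Smallest exponent giving 1 is 99.

99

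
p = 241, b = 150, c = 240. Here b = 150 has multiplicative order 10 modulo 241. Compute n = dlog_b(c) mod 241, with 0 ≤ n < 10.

5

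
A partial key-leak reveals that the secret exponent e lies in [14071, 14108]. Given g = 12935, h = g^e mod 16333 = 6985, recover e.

Compute 12935^14071 mod 16333 = 4175, then multiply by 12935 repeatedly:
  12935^14071=4175  12935^14072=6727  12935^14073=7854  12935^14074=230  12935^14075=2444
  12935^14076=8785  12935^14077=5294  12935^14078=9954  12935^14079=1951  12935^14080=1700
  12935^14081=5282  12935^14082=1731  12935^14083=14275  12935^14084=2560  12935^14085=6609
  12935^14086=493  12935^14087=7085  12935^14088=12  12935^14089=8223  12935^14090=4009
  12935^14091=15473  12935^14092=15006  12935^14093=1238  12935^14094=7190  12935^14095=2548
  12935^14096=14719  12935^14097=12817  12935^14098=7945  12935^14099=1339  12935^14100=6985
Found 6985 at exponent 14100.

14100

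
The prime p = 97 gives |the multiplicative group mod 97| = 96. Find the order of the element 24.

24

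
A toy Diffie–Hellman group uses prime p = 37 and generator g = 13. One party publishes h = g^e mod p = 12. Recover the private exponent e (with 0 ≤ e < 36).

32

Successive powers of 13 modulo 37:
  13^0=1  13^1=13  13^2=21  13^3=14  13^4=34  13^5=35
  13^6=11  13^7=32  13^8=9  13^9=6  13^10=4  13^11=15
  13^12=10  13^13=19  13^14=25  13^15=29  13^16=7  13^17=17
  13^18=36  13^19=24  13^20=16  13^21=23  13^22=3  13^23=2
  13^24=26  13^25=5  13^26=28  13^27=31  13^28=33  13^29=22
  13^30=27  13^31=18  13^32=12
So 13^32 ≡ 12 (mod 37), giving e = 32.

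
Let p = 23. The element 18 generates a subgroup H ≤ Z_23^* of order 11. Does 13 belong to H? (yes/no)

yes

⟨18⟩ has order 11; its elements mod 23 are {1, 2, 3, 4, 6, 8, 9, 12, 13, 16, 18}.
13 is in this set.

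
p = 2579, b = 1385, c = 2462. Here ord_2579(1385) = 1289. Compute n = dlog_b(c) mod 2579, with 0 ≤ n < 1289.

Baby-step giant-step with m = ceil(sqrt(1289)) = 36.
Baby table (1385^j mod 2579 for j=0..35):
  0:1  1:1385  2:2028  3:249  4:1858  5:2067  6:105  7:1001
  8:1462  9:355  10:1665  11:399  12:709  13:1945  14:1349  15:1169
  16:2032  17:631  18:2233  19:484  20:2379  21:1532  22:1882  23:1780
  24:2355  25:1819  26:2211  27:962  28:1606  29:1212  30:2270  31:149
  32:45  33:429  34:995  35:889
Giant step factor: 1385^(-36) ≡ 174 (mod 2579).
Scan 2462·174^i mod 2579 for i = 0, 1, …:
  i=0: 2462   i=1: 274   i=2: 1254   i=3: 1560
  i=4: 645   i=5: 1333   i=6: 2411   i=7: 1716
  i=8: 1999   i=9: 2240     …   i=22: 1320
  i=23: 149
Match at i=23, j=31: n = 23·36 + 31 = 859.

859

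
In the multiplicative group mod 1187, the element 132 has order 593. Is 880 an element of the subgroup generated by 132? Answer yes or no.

880 ∈ ⟨132⟩ iff 880^593 ≡ 1 (mod 1187), since |⟨132⟩| = 593.
880^593 mod 1187 = 1186.
Since 1186 ≠ 1, 880 does not lie in the subgroup.

no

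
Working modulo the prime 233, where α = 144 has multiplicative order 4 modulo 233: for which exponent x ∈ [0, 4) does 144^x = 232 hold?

2

Successive powers of 144 modulo 233:
  144^0=1  144^1=144  144^2=232
So 144^2 ≡ 232 (mod 233), giving x = 2.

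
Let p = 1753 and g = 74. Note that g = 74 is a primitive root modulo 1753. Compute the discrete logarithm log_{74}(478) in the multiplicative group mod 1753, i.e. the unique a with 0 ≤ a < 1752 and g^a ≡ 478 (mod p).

922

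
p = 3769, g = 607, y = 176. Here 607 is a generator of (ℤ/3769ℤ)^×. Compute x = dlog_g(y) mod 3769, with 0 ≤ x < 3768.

2313

Baby-step giant-step with m = ceil(sqrt(3768)) = 62.
Baby table (607^j mod 3769 for j=0..61):
  0:1  1:607  2:2856  3:3621  4:620  5:3209  6:3059  7:2465
  8:3731  9:3317  10:773  11:1855  12:2823  13:2435  14:597  15:555
  16:1444  17:2100  18:778  19:1121  20:2027  21:1695  22:3697  23:1524
  24:1663  25:3118  26:588  27:2630  28:2123  29:3432  30:2736  31:2392
  32:879  33:2124  34:270  35:1823  36:2244  37:1499  38:1564  39:3329
  40:519  41:2206  42:1047  43:2337  44:1415  45:3342  46:872  47:1644
  48:2892  49:2859  50:1673  51:1650  52:2765  53:1150  54:785  55:1601
  56:3174  57:659  58:499  59:1373  60:462  61:1528
Giant step factor: 607^(-62) ≡ 3055 (mod 3769).
Scan 176·3055^i mod 3769 for i = 0, 1, …:
  i=0: 176   i=1: 2482   i=2: 3051   i=3: 68
  i=4: 445   i=5: 2635   i=6: 3110   i=7: 3170
  i=8: 1789   i=9: 345     …   i=36: 2907
  i=37: 1121
Match at i=37, j=19: x = 37·62 + 19 = 2313.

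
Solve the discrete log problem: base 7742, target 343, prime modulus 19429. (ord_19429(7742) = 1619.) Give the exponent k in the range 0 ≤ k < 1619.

1259

Baby-step giant-step with m = ceil(sqrt(1619)) = 41.
Baby table (7742^j mod 19429 for j=0..40):
  0:1  1:7742  2:99  3:8727  4:9801  5:9097  6:18278  7:6869
  8:2625  9:16  10:7298  11:1584  12:3629  13:1384  14:9549  15:1013
  16:12759  17:3142  18:256  19:194  20:5915  21:19206  22:2715  23:16781
  24:16208  25:9854  26:11414  27:4096  28:3104  29:16924  30:15861  31:4582
  32:15919  33:6751  34:2232  35:7763  36:7249  37:10806  38:18207  39:1199
  40:15025
Giant step factor: 7742^(-41) ≡ 9171 (mod 19429).
Scan 343·9171^i mod 19429 for i = 0, 1, …:
  i=0: 343   i=1: 17584   i=2: 2164   i=3: 9035
  i=4: 14729   i=5: 9251   i=6: 13907   i=7: 9141
  i=8: 15405   i=9: 10996     …   i=29: 14840
  i=30: 16924
Match at i=30, j=29: k = 30·41 + 29 = 1259.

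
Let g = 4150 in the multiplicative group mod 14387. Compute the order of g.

7193

The order of 4150 must divide p − 1 = 14386 = 2 · 7193.
Divisors: 1, 2, 7193, 14386.
Check each in increasing order: 4150^1 ≡ 4150;  4150^2 ≡ 1261;  4150^7193 ≡ 1.
Smallest exponent giving 1 is 7193.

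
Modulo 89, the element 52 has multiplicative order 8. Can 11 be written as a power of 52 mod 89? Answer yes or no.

no

⟨52⟩ has order 8; its elements mod 89 are {1, 12, 34, 37, 52, 55, 77, 88}.
11 is not in this set.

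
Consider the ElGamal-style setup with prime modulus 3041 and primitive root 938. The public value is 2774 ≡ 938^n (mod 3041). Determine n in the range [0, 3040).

Baby-step giant-step with m = ceil(sqrt(3040)) = 56.
Baby table (938^j mod 3041 for j=0..55):
  0:1  1:938  2:995  3:2764  4:1700  5:1116  6:704  7:455
  8:1050  9:2657  10:1687  11:1086  12:2974  13:1015  14:237  15:313
  16:1658  17:1253  18:1488  19:2966  20:2634  21:1400  22:2529  23:222
  24:1448  25:1938  26:2367  27:316  28:1431  29:1197  30:657  31:1984
  32:2941  33:471  34:853  35:331  36:296  37:917  38:2584  39:115
  40:1435  41:1908  42:1596  43:876  44:618  45:1894  46:628  47:2151
  48:1455  49:2422  50:209  51:1418  52:1167  53:2927  54:2544  55:2128
Giant step factor: 938^(-56) ≡ 289 (mod 3041).
Scan 2774·289^i mod 3041 for i = 0, 1, …:
  i=0: 2774   i=1: 1903   i=2: 2587   i=3: 2598
  i=4: 2736   i=5: 44   i=6: 552   i=7: 1396
  i=8: 2032   i=9: 335   i=10: 2544
Match at i=10, j=54: n = 10·56 + 54 = 614.

614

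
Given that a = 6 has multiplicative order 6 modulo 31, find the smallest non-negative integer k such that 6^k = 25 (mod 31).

4

Successive powers of 6 modulo 31:
  6^0=1  6^1=6  6^2=5  6^3=30  6^4=25
So 6^4 ≡ 25 (mod 31), giving k = 4.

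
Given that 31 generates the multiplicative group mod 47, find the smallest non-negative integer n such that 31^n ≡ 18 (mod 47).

Successive powers of 31 modulo 47:
  31^0=1  31^1=31  31^2=21  31^3=40  31^4=18
So 31^4 ≡ 18 (mod 47), giving n = 4.

4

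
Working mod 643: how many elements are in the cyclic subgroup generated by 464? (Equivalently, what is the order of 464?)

321

The order of 464 must divide p − 1 = 642 = 2 · 3 · 107.
Divisors: 1, 2, 3, 6, 107, 214, 321, 642.
Check each in increasing order: 464^1 ≡ 464;  464^2 ≡ 534;  464^3 ≡ 221;  464^6 ≡ 616;  464^107 ≡ 465;  464^214 ≡ 177;  464^321 ≡ 1.
Smallest exponent giving 1 is 321.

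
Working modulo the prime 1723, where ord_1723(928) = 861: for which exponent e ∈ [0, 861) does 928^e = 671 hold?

Baby-step giant-step with m = ceil(sqrt(861)) = 30.
Baby table (928^j mod 1723 for j=0..29):
  0:1  1:928  2:1407  3:1385  4:1645  5:1705  6:526  7:519
  8:915  9:1404  10:324  11:870  12:996  13:760  14:573  15:1060
  16:1570  17:1025  18:104  19:24  20:1596  21:1031  22:503  23:1574
  24:1291  25:563  26:395  27:1284  28:959  29:884
Giant step factor: 928^(-30) ≡ 549 (mod 1723).
Scan 671·549^i mod 1723 for i = 0, 1, …:
  i=0: 671   i=1: 1380   i=2: 1223   i=3: 1180
  i=4: 1695   i=5: 135   i=6: 26   i=7: 490
  i=8: 222   i=9: 1268   i=10: 40   i=11: 1284
Match at i=11, j=27: e = 11·30 + 27 = 357.

357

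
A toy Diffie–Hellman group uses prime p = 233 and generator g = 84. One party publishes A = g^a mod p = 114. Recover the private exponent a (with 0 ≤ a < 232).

127

Baby-step giant-step with m = ceil(sqrt(232)) = 16.
Baby table (84^j mod 233 for j=0..15):
  0:1  1:84  2:66  3:185  4:162  5:94  6:207  7:146
  8:148  9:83  10:215  11:119  12:210  13:165  14:113  15:172
Giant step factor: 84^(-16) ≡ 117 (mod 233).
Scan 114·117^i mod 233 for i = 0, 1, …:
  i=0: 114   i=1: 57   i=2: 145   i=3: 189
  i=4: 211   i=5: 222   i=6: 111   i=7: 172
Match at i=7, j=15: a = 7·16 + 15 = 127.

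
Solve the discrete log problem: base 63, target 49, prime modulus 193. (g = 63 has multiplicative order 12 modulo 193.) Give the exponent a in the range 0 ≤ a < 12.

Successive powers of 63 modulo 193:
  63^0=1  63^1=63  63^2=109  63^3=112  63^4=108  63^5=49
So 63^5 ≡ 49 (mod 193), giving a = 5.

5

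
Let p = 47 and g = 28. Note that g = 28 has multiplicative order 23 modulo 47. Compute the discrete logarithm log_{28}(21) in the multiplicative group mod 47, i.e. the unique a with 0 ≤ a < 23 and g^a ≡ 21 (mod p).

17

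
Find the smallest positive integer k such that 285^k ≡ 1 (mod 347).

173

The order of 285 must divide p − 1 = 346 = 2 · 173.
Divisors: 1, 2, 173, 346.
Check each in increasing order: 285^1 ≡ 285;  285^2 ≡ 27;  285^173 ≡ 1.
Smallest exponent giving 1 is 173.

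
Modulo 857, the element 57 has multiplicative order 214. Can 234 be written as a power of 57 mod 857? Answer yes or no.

234 ∈ ⟨57⟩ iff 234^214 ≡ 1 (mod 857), since |⟨57⟩| = 214.
234^214 mod 857 = 856.
Since 856 ≠ 1, 234 does not lie in the subgroup.

no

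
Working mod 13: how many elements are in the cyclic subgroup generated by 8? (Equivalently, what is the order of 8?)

4

The order of 8 must divide p − 1 = 12 = 2^2 · 3.
Divisors: 1, 2, 3, 4, 6, 12.
Check each in increasing order: 8^1 ≡ 8;  8^2 ≡ 12;  8^3 ≡ 5;  8^4 ≡ 1.
Smallest exponent giving 1 is 4.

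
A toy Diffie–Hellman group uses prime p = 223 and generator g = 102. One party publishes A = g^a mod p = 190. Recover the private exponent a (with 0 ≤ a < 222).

153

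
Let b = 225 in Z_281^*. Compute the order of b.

140

The order of 225 must divide p − 1 = 280 = 2^3 · 5 · 7.
Divisors: 1, 2, 4, 5, 7, 8, 10, 14, 20, 28, 35, 40, 56, 70, 140, 280.
Check each in increasing order: 225^1 ≡ 225;  225^2 ≡ 45;  225^4 ≡ 58;  225^5 ≡ 124;  225^7 ≡ 241;  225^8 ≡ 273;  225^10 ≡ 202;  225^14 ≡ 195;  225^20 ≡ 59;  225^28 ≡ 90;  225^35 ≡ 53;  225^40 ≡ 109;  225^56 ≡ 232;  225^70 ≡ 280;  225^140 ≡ 1.
Smallest exponent giving 1 is 140.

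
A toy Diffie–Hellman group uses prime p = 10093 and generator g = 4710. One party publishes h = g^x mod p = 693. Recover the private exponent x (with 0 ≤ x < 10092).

Baby-step giant-step with m = ceil(sqrt(10092)) = 101.
Baby table (4710^j mod 10093 for j=0..100):
  0:1  1:4710  2:9779  3:4731  4:7759  5:8230  6:6180  7:9681
  8:7429  9:8252  10:8870  11:2773  12:488  13:7369  14:8256  15:7524
  16:1517  17:9319  18:8126  19:804  20:1965  21:9962  22:8756  23:762
  24:6005  25:2964  26:1821  27:7953  28:3507  29:5822  30:9032  31:8818
  32:85  33:6723  34:3589  35:8508  36:3470  37:3133  38:464  39:5352
  40:5699  41:5003  42:7068  43:3566  44:1108  45:599  46:5343  47:3681
  48:7829  49:4861  50:4386  51:7782  52:5537  53:9051  54:7471  55:4212
  56:5775  57:9708  58:3390  59:9867  60:5398  61:313  62:652  63:2648
  64:7225  65:6247  66:2275  67:6577  68:2253  69:3887  70:9161  71:735
  72:10044  73:1349  74:5293  75:320  76:3343  77:450  78:10063  79:2
  80:9420  81:9465  82:9462  83:5425  84:6367  85:2267  86:9269  87:4765
  88:6411  89:7647  90:5546  91:976  92:4645  93:6419  94:4955  95:3034
  96:8545  97:6159  98:1608  99:3930  100:9831
Giant step factor: 4710^(-101) ≡ 2427 (mod 10093).
Scan 693·2427^i mod 10093 for i = 0, 1, …:
  i=0: 693   i=1: 6473   i=2: 5263   i=3: 5656
  i=4: 632   i=5: 9821   i=6: 5994   i=7: 3425
  i=8: 5936   i=9: 3961     …   i=61: 6780
  i=62: 3470
Match at i=62, j=36: x = 62·101 + 36 = 6298.

6298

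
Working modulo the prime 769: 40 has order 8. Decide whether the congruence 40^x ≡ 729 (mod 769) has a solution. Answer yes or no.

yes

⟨40⟩ has order 8; its elements mod 769 are {1, 40, 62, 173, 596, 707, 729, 768}.
729 is in this set.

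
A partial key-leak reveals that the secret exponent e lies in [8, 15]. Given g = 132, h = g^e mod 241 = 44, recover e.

Compute 132^8 mod 241 = 187, then multiply by 132 repeatedly:
  132^8=187  132^9=102  132^10=209  132^11=114  132^12=106
  132^13=14  132^14=161  132^15=44
Found 44 at exponent 15.

15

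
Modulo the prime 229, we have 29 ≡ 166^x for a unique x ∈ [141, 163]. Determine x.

157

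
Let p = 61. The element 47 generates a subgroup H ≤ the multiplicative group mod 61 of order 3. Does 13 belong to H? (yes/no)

13 ∈ ⟨47⟩ iff 13^3 ≡ 1 (mod 61), since |⟨47⟩| = 3.
13^3 mod 61 = 1.
Since 1 = 1, 13 lies in the subgroup.

yes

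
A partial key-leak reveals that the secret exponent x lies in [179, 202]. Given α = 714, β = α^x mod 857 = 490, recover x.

201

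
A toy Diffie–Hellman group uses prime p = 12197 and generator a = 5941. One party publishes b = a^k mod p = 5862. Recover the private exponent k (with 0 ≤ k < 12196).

Baby-step giant-step with m = ceil(sqrt(12196)) = 111.
Baby table (5941^j mod 12197 for j=0..110):
  0:1  1:5941  2:9560  3:6728  4:1479  5:4899  6:2917  7:10157
  8:4178  9:603  10:8702  11:7696  12:7580  13:1456  14:2423  15:2583
  16:1777  17:6752  18:9896  19:2596  20:5828  21:9062  22:11981  23:9626
  24:8530  25:10392  26:9855  27:2955  28:4172  29:1548  30:130  31:3919
  32:10903  33:8653  34:9315  35:2626  36:1103  37:3134  38:6472  39:5208
  40:9136  41:326  42:9640  43:6325  44:10065  45:6471  46:11464  47:11773
  48:5795  49:8161  50:1426  51:7148  52:8511  53:7286  54:11170  55:9290
  56:465  57:6043  58:5692  59:6088  60:4703  61:9393  62:2538  63:2766
  64:3447  65:12061  66:9223  67:4919  68:11964  69:6205  70:4571  71:5789
  72:9106  73:5051  74:3371  75:11834  76:2286  77:5865  78:9333  79:11988
  80:2425  81:2268  82:8700  83:8011  84:657  85:197  86:11662  87:4982
  88:8140  89:10832  90:1540  91:1390  92:621  93:5867  94:9018  95:6714
  96:3684  97:5226  98:6301  99:1648  100:8774  101:8553  102:671  103:10189
  104:11335  105:1598  106:4452  107:6236  108:5787  109:9421  110:10325
Giant step factor: 5941^(-111) ≡ 4545 (mod 12197).
Scan 5862·4545^i mod 12197 for i = 0, 1, …:
  i=0: 5862   i=1: 4542   i=2: 6066   i=3: 4750
  i=4: 60   i=5: 4366   i=6: 11148   i=7: 1322
  i=8: 7566   i=9: 4127     …   i=29: 8224
  i=30: 6472
Match at i=30, j=38: k = 30·111 + 38 = 3368.

3368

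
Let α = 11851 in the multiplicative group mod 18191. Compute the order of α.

The order of 11851 must divide p − 1 = 18190 = 2 · 5 · 17 · 107.
Divisors: 1, 2, 5, 10, 17, 34, 85, 107, 170, 214, 535, 1070, 1819, 3638, 9095, 18190.
Check each in increasing order: 11851^1 ≡ 11851;  11851^2 ≡ 11681;  11851^5 ≡ 4062;  11851^10 ≡ 607;  11851^17 ≡ 6285;  11851^34 ≡ 8564;  11851^85 ≡ 8548;  11851^107 ≡ 15300;  11851^170 ≡ 13248;  11851^214 ≡ 8212;  11851^535 ≡ 105;  11851^1070 ≡ 11025;  11851^1819 ≡ 1.
Smallest exponent giving 1 is 1819.

1819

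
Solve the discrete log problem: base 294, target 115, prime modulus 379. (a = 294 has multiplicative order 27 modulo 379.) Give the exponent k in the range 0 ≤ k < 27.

Successive powers of 294 modulo 379:
  294^0=1  294^1=294  294^2=24  294^3=234  294^4=197  294^5=310
  294^6=180  294^7=239  294^8=151  294^9=51  294^10=213  294^11=87
  294^12=185  294^13=193  294^14=271  294^15=84  294^16=61  294^17=121
  294^18=327  294^19=251  294^20=268  294^21=339  294^22=368  294^23=177
  294^24=115
So 294^24 ≡ 115 (mod 379), giving k = 24.

24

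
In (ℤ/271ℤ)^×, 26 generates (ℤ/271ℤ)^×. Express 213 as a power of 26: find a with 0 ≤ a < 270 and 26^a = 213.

16

Baby-step giant-step with m = ceil(sqrt(270)) = 17.
Baby table (26^j mod 271 for j=0..16):
  0:1  1:26  2:134  3:232  4:70  5:194  6:166  7:251
  8:22  9:30  10:238  11:226  12:185  13:203  14:129  15:102
  16:213
Giant step factor: 26^(-17) ≡ 209 (mod 271).
Scan 213·209^i mod 271 for i = 0, 1, …:
  i=0: 213
Match at i=0, j=16: a = 0·17 + 16 = 16.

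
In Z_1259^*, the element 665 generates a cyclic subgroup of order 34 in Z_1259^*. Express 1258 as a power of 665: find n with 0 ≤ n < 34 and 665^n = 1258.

17

Successive powers of 665 modulo 1259:
  665^0=1  665^1=665  665^2=316  665^3=1146  665^4=395  665^5=803
  665^6=179  665^7=689  665^8=1168  665^9=1176  665^10=201  665^11=211
  665^12=566  665^13=1208  665^14=78  665^15=251  665^16=727  665^17=1258
So 665^17 ≡ 1258 (mod 1259), giving n = 17.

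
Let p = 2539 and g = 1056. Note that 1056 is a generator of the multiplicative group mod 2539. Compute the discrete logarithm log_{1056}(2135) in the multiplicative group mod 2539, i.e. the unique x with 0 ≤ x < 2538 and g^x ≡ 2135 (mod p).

2151

Baby-step giant-step with m = ceil(sqrt(2538)) = 51.
Baby table (1056^j mod 2539 for j=0..50):
  0:1  1:1056  2:515  3:494  4:1169  5:510  6:292  7:1133
  8:579  9:2064  10:1122  11:1658  12:1477  13:766  14:1494  15:945
  16:93  17:1726  18:2193  19:240  20:2079  21:1728  22:1766  23:1270
  24:528  25:1527  26:247  27:1854  28:255  29:146  30:1836  31:1559
  32:1032  33:561  34:829  35:2008  36:383  37:747  38:1742  39:1316
  40:863  41:2366  42:120  43:2309  44:864  45:883  46:635  47:264
  48:2033  49:1393  50:927
Giant step factor: 1056^(-51) ≡ 2310 (mod 2539).
Scan 2135·2310^i mod 2539 for i = 0, 1, …:
  i=0: 2135   i=1: 1112   i=2: 1791   i=3: 1179
  i=4: 1682   i=5: 750   i=6: 902   i=7: 1640
  i=8: 212   i=9: 2232     …   i=41: 1643
  i=42: 2064
Match at i=42, j=9: x = 42·51 + 9 = 2151.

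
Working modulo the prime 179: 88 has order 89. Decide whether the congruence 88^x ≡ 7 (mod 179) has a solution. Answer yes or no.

7 ∈ ⟨88⟩ iff 7^89 ≡ 1 (mod 179), since |⟨88⟩| = 89.
7^89 mod 179 = 178.
Since 178 ≠ 1, 7 does not lie in the subgroup.

no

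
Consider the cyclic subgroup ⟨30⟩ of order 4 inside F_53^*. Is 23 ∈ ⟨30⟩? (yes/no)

23 ∈ ⟨30⟩ iff 23^4 ≡ 1 (mod 53), since |⟨30⟩| = 4.
23^4 mod 53 = 1.
Since 1 = 1, 23 lies in the subgroup.

yes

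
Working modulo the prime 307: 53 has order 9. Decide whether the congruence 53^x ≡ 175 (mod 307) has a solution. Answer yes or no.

no

175 ∈ ⟨53⟩ iff 175^9 ≡ 1 (mod 307), since |⟨53⟩| = 9.
175^9 mod 307 = 273.
Since 273 ≠ 1, 175 does not lie in the subgroup.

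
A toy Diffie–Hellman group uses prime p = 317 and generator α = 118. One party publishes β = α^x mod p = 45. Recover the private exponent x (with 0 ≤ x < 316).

241

Baby-step giant-step with m = ceil(sqrt(316)) = 18.
Baby table (118^j mod 317 for j=0..17):
  0:1  1:118  2:293  3:21  4:259  5:130  6:124  7:50
  8:194  9:68  10:99  11:270  12:160  13:177  14:281  15:190
  16:230  17:195
Giant step factor: 118^(-18) ≡ 196 (mod 317).
Scan 45·196^i mod 317 for i = 0, 1, …:
  i=0: 45   i=1: 261   i=2: 119   i=3: 183
  i=4: 47   i=5: 19   i=6: 237   i=7: 170
  i=8: 35   i=9: 203   i=10: 163   i=11: 248
  i=12: 107   i=13: 50
Match at i=13, j=7: x = 13·18 + 7 = 241.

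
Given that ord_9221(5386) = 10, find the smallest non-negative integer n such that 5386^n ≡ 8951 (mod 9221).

2

Successive powers of 5386 modulo 9221:
  5386^0=1  5386^1=5386  5386^2=8951
So 5386^2 ≡ 8951 (mod 9221), giving n = 2.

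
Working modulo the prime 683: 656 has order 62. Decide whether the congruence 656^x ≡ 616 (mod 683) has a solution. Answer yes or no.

yes

616 ∈ ⟨656⟩ iff 616^62 ≡ 1 (mod 683), since |⟨656⟩| = 62.
616^62 mod 683 = 1.
Since 1 = 1, 616 lies in the subgroup.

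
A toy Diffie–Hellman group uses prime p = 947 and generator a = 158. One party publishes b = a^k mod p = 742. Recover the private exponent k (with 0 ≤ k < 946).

Baby-step giant-step with m = ceil(sqrt(946)) = 31.
Baby table (158^j mod 947 for j=0..30):
  0:1  1:158  2:342  3:57  4:483  5:554  6:408  7:68
  8:327  9:528  10:88  11:646  12:739  13:281  14:836  15:455
  16:865  17:302  18:366  19:61  20:168  21:28  22:636  23:106
  24:649  25:266  26:360  27:60  28:10  29:633  30:579
Giant step factor: 158^(-31) ≡ 211 (mod 947).
Scan 742·211^i mod 947 for i = 0, 1, …:
  i=0: 742   i=1: 307   i=2: 381   i=3: 843
  i=4: 784   i=5: 646
Match at i=5, j=11: k = 5·31 + 11 = 166.

166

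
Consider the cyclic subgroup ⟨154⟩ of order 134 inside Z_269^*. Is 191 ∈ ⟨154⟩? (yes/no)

191 ∈ ⟨154⟩ iff 191^134 ≡ 1 (mod 269), since |⟨154⟩| = 134.
191^134 mod 269 = 1.
Since 1 = 1, 191 lies in the subgroup.

yes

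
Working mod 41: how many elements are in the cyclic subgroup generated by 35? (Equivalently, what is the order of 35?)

40

The order of 35 must divide p − 1 = 40 = 2^3 · 5.
Divisors: 1, 2, 4, 5, 8, 10, 20, 40.
Check each in increasing order: 35^1 ≡ 35;  35^2 ≡ 36;  35^4 ≡ 25;  35^5 ≡ 14;  35^8 ≡ 10;  35^10 ≡ 32;  35^20 ≡ 40;  35^40 ≡ 1.
Smallest exponent giving 1 is 40.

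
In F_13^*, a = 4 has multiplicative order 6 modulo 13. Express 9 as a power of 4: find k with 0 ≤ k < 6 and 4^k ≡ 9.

4

Successive powers of 4 modulo 13:
  4^0=1  4^1=4  4^2=3  4^3=12  4^4=9
So 4^4 ≡ 9 (mod 13), giving k = 4.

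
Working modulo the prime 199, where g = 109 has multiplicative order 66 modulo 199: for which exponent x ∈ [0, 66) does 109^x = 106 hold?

Successive powers of 109 modulo 199:
  109^0=1  109^1=109  109^2=140  109^3=136  109^4=98  109^5=135
  109^6=188  109^7=194  109^8=52  109^9=96  109^10=116  109^11=107
  109^12=121  109^13=55  109^14=25  109^15=138  109^16=117  109^17=17
  109^18=62  109^19=191  109^20=123  109^21=74  109^22=106
So 109^22 ≡ 106 (mod 199), giving x = 22.

22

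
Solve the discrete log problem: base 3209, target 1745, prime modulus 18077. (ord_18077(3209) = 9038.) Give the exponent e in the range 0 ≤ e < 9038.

3365

Baby-step giant-step with m = ceil(sqrt(9038)) = 96.
Baby table (3209^j mod 18077 for j=0..95):
  0:1  1:3209  2:11868  3:14250  4:11517  5:8665  6:3559  7:14244
  8:10340  9:9765  10:8444  11:17450  12:12581  13:6488  14:13365  15:9641
  16:8222  17:10055  18:17127  19:6463  20:5448  21:2173  22:13512  23:11362
  24:17426  25:7873  26:10888  27:14828  28:4388  29:17186  30:15024  31:657
  32:11381  33:6089  34:16441  35:10483  36:16727  37:6330  38:12499  39:14505
  40:16347  41:16146  42:3832  43:4528  44:14521  45:13460  46:7187  47:14908
  48:8030  49:8545  50:16173  51:90  52:17655  53:1577  54:17110  55:6141
  56:2539  57:13001  58:16570  59:8673  60:11154  61:726  62:15878  63:11516
  64:5456  65:9768  66:18071  67:16900  68:1100  69:4885  70:3206  71:2241
  72:14800  73:4921  74:10268  75:13718  76:3567  77:3762  78:14899  79:15303
  80:10195  81:14462  82:4899  83:11978  84:5700  85:15453  86:3466  87:5039
  88:9313  89:4136  90:3906  91:6993  92:6980  93:1417  94:9826  95:5346
Giant step factor: 3209^(-96) ≡ 9001 (mod 18077).
Scan 1745·9001^i mod 18077 for i = 0, 1, …:
  i=0: 1745   i=1: 15909   i=2: 8992   i=3: 6263
  i=4: 9177   i=5: 8364   i=6: 11736   i=7: 11825
  i=8: 17526   i=9: 11624     …   i=34: 9410
  i=35: 8665
Match at i=35, j=5: e = 35·96 + 5 = 3365.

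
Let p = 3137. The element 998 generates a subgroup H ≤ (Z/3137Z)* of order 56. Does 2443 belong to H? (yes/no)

no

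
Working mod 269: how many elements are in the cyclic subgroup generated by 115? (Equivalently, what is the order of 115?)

67

The order of 115 must divide p − 1 = 268 = 2^2 · 67.
Divisors: 1, 2, 4, 67, 134, 268.
Check each in increasing order: 115^1 ≡ 115;  115^2 ≡ 44;  115^4 ≡ 53;  115^67 ≡ 1.
Smallest exponent giving 1 is 67.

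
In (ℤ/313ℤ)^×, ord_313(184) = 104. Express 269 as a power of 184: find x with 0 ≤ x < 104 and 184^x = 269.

Baby-step giant-step with m = ceil(sqrt(104)) = 11.
Baby table (184^j mod 313 for j=0..10):
  0:1  1:184  2:52  3:178  4:200  5:179  6:71  7:231
  8:249  9:118  10:115
Giant step factor: 184^(-11) ≡ 53 (mod 313).
Scan 269·53^i mod 313 for i = 0, 1, …:
  i=0: 269   i=1: 172   i=2: 39   i=3: 189
  i=4: 1
Match at i=4, j=0: x = 4·11 + 0 = 44.

44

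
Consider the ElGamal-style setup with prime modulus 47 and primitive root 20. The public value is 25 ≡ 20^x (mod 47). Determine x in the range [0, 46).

10

Successive powers of 20 modulo 47:
  20^0=1  20^1=20  20^2=24  20^3=10  20^4=12  20^5=5
  20^6=6  20^7=26  20^8=3  20^9=13  20^10=25
So 20^10 ≡ 25 (mod 47), giving x = 10.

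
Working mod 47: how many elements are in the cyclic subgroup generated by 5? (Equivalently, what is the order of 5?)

46

The order of 5 must divide p − 1 = 46 = 2 · 23.
Divisors: 1, 2, 23, 46.
Check each in increasing order: 5^1 ≡ 5;  5^2 ≡ 25;  5^23 ≡ 46;  5^46 ≡ 1.
Smallest exponent giving 1 is 46.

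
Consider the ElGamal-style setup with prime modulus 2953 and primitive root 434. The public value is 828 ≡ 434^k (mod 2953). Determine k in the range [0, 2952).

1402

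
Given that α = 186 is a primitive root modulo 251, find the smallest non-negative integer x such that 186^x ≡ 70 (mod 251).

149

Baby-step giant-step with m = ceil(sqrt(250)) = 16.
Baby table (186^j mod 251 for j=0..15):
  0:1  1:186  2:209  3:220  4:7  5:47  6:208  7:34
  8:49  9:78  10:201  11:238  12:92  13:44  14:152  15:160
Giant step factor: 186^(-16) ≡ 175 (mod 251).
Scan 70·175^i mod 251 for i = 0, 1, …:
  i=0: 70   i=1: 202   i=2: 210   i=3: 104
  i=4: 128   i=5: 61   i=6: 133   i=7: 183
  i=8: 148   i=9: 47
Match at i=9, j=5: x = 9·16 + 5 = 149.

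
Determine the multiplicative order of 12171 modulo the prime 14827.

2471

The order of 12171 must divide p − 1 = 14826 = 2 · 3 · 7 · 353.
Divisors: 1, 2, 3, 6, 7, 14, 21, 42, 353, 706, 1059, 2118, 2471, 4942, 7413, 14826.
Check each in increasing order: 12171^1 ≡ 12171;  12171^2 ≡ 11511;  12171^3 ≡ 58;  12171^6 ≡ 3364;  12171^7 ≡ 5897;  12171^14 ≡ 5294;  12171^21 ≡ 7883;  12171^42 ≡ 1732;  12171^353 ≡ 11207;  12171^706 ≡ 12159;  12171^1059 ≡ 5783;  12171^2118 ≡ 8204;  12171^2471 ≡ 1.
Smallest exponent giving 1 is 2471.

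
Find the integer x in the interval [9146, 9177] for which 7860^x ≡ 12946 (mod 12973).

9156

Compute 7860^9146 mod 12973 = 3564, then multiply by 7860 repeatedly:
  7860^9146=3564  7860^9147=4333  7860^9148=3255  7860^9149=1544  7860^9150=6085
  7860^9151=9622  7860^9152=9303  7860^9153=5752  7860^9154=12788  7860^9155=11849
  7860^9156=12946
Found 12946 at exponent 9156.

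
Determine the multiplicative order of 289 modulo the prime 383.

191

The order of 289 must divide p − 1 = 382 = 2 · 191.
Divisors: 1, 2, 191, 382.
Check each in increasing order: 289^1 ≡ 289;  289^2 ≡ 27;  289^191 ≡ 1.
Smallest exponent giving 1 is 191.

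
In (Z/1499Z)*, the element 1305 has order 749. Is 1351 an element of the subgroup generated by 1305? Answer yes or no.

yes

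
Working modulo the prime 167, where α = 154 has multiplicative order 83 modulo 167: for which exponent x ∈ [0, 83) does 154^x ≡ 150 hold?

40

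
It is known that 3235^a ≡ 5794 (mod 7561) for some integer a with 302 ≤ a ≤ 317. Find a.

Compute 3235^302 mod 7561 = 4106, then multiply by 3235 repeatedly:
  3235^302=4106  3235^303=5794
Found 5794 at exponent 303.

303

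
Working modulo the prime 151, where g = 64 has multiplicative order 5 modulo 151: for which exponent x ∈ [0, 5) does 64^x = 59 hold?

4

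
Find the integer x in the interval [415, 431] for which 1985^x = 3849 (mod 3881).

430

Compute 1985^415 mod 3881 = 1386, then multiply by 1985 repeatedly:
  1985^415=1386  1985^416=3462  1985^417=2700  1985^418=3720  1985^419=2538
  1985^420=392  1985^421=1920  1985^422=58  1985^423=2581  1985^424=365
  1985^425=2659  1985^426=3836  1985^427=3819  1985^428=1122  1985^429=3357
  1985^430=3849
Found 3849 at exponent 430.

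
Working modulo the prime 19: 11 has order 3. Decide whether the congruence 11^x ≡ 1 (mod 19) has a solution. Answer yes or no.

yes

⟨11⟩ has order 3; its elements mod 19 are {1, 7, 11}.
1 is in this set.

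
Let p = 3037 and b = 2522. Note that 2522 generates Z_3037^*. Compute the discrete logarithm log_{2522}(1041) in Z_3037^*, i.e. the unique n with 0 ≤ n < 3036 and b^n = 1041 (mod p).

1938

Baby-step giant-step with m = ceil(sqrt(3036)) = 56.
Baby table (2522^j mod 3037 for j=0..55):
  0:1  1:2522  2:1006  3:1237  4:715  5:2289  6:2558  7:688
  8:1009  9:2729  10:696  11:2963  12:1666  13:1481  14:2609  15:1756
  16:686  17:2039  18:717  19:1259  20:1533  21:125  22:2439  23:1233
  24:2775  25:1302  26:647  27:865  28:964  29:1608  30:981  31:1964
  32:2898  33:1734  34:2905  35:1166  36:836  37:714  38:2804  39:1552
  40:2488  41:294  42:440  43:1175  44:2275  45:657  46:1789  47:1913
  48:1830  49:2057  50:558  51:1145  52:2540  53:847  54:1123  55:1722
Giant step factor: 2522^(-56) ≡ 584 (mod 3037).
Scan 1041·584^i mod 3037 for i = 0, 1, …:
  i=0: 1041   i=1: 544   i=2: 1848   i=3: 1097
  i=4: 2878   i=5: 1291   i=6: 768   i=7: 2073
  i=8: 1906   i=9: 1562     …   i=33: 395
  i=34: 2905
Match at i=34, j=34: n = 34·56 + 34 = 1938.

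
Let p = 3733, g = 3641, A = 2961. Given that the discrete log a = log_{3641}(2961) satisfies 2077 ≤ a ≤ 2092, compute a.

Compute 3641^2077 mod 3733 = 2620, then multiply by 3641 repeatedly:
  3641^2077=2620  3641^2078=1605  3641^2079=1660  3641^2080=333  3641^2081=2961
Found 2961 at exponent 2081.

2081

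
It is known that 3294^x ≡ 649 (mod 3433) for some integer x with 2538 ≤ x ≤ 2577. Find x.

Compute 3294^2538 mod 3433 = 3194, then multiply by 3294 repeatedly:
  3294^2538=3194  3294^2539=2324  3294^2540=3099  3294^2541=1797  3294^2542=826
  3294^2543=1908  3294^2544=2562  3294^2545=914  3294^2546=3408  3294^2547=42
  3294^2548=1028  3294^2549=1294  3294^2550=2083  3294^2551=2268  3294^2552=584
  3294^2553=1216  3294^2554=2626  3294^2555=2317  3294^2556=639  3294^2557=437
  3294^2558=1051  3294^2559=1530  3294^2560=176  3294^2561=3000  3294^2562=1826
  3294^2563=228  3294^2564=2638  3294^2565=649
Found 649 at exponent 2565.

2565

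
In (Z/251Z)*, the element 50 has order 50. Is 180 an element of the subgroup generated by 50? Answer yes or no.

no

180 ∈ ⟨50⟩ iff 180^50 ≡ 1 (mod 251), since |⟨50⟩| = 50.
180^50 mod 251 = 20.
Since 20 ≠ 1, 180 does not lie in the subgroup.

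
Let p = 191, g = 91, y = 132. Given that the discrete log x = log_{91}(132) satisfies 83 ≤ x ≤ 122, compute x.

Compute 91^83 mod 191 = 140, then multiply by 91 repeatedly:
  91^83=140  91^84=134  91^85=161  91^86=135  91^87=61
  91^88=12  91^89=137  91^90=52  91^91=148  91^92=98
  91^93=132
Found 132 at exponent 93.

93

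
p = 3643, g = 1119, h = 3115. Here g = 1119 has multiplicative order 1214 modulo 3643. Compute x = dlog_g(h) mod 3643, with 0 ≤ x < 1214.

Baby-step giant-step with m = ceil(sqrt(1214)) = 35.
Baby table (1119^j mod 3643 for j=0..34):
  0:1  1:1119  2:2612  3:1142  4:2848  5:2930  6:3613  7:2860
  8:1786  9:2170  10:1992  11:3175  12:900  13:1632  14:1065  15:474
  16:2171  17:3111  18:2144  19:2042  20:837  21:352  22:444  23:1388
  24:1254  25:671  26:391  27:369  28:1252  29:2076  30:2453  31:1728
  32:2842  33:3502  34:2513
Giant step factor: 1119^(-35) ≡ 762 (mod 3643).
Scan 3115·762^i mod 3643 for i = 0, 1, …:
  i=0: 3115   i=1: 2037   i=2: 276   i=3: 2661
  i=4: 2174   i=5: 2666   i=6: 2341   i=7: 2415
  i=8: 515   i=9: 2629     …   i=26: 1850
  i=27: 3502
Match at i=27, j=33: x = 27·35 + 33 = 978.

978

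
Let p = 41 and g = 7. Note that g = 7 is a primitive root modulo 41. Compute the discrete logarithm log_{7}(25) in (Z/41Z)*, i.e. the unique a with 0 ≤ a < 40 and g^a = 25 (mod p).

Successive powers of 7 modulo 41:
  7^0=1  7^1=7  7^2=8  7^3=15  7^4=23  7^5=38
  7^6=20  7^7=17  7^8=37  7^9=13  7^10=9  7^11=22
  7^12=31  7^13=12  7^14=2  7^15=14  7^16=16  7^17=30
  7^18=5  7^19=35  7^20=40  7^21=34  7^22=33  7^23=26
  7^24=18  7^25=3  7^26=21  7^27=24  7^28=4  7^29=28
  7^30=32  7^31=19  7^32=10  7^33=29  7^34=39  7^35=27
  7^36=25
So 7^36 ≡ 25 (mod 41), giving a = 36.

36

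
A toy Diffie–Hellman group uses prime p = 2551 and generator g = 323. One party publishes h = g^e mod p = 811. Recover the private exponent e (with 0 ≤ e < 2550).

Baby-step giant-step with m = ceil(sqrt(2550)) = 51.
Baby table (323^j mod 2551 for j=0..50):
  0:1  1:323  2:2289  3:2108  4:2318  5:1271  6:2373  7:1179
  8:718  9:2324  10:658  11:801  12:1072  13:1871  14:2297  15:2141
  16:222  17:278  18:509  19:1143  20:1845  21:1552  22:1300  23:1536
  24:1234  25:626  26:669  27:1803  28:741  29:2100  30:2285  31:816
  32:815  33:492  34:754  35:1197  36:1430  37:159  38:337  39:1709
  40:991  41:1218  42:560  43:2310  44:1238  45:1918  46:2172  47:31
  48:2360  49:2082  50:1573
Giant step factor: 323^(-51) ≡ 528 (mod 2551).
Scan 811·528^i mod 2551 for i = 0, 1, …:
  i=0: 811   i=1: 2191   i=2: 1245   i=3: 1753
  i=4: 2122   i=5: 527   i=6: 197   i=7: 1976
  i=8: 2520   i=9: 1489     …   i=32: 575
  i=33: 31
Match at i=33, j=47: e = 33·51 + 47 = 1730.

1730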